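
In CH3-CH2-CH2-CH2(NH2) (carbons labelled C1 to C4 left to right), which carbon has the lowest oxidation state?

Tallying each carbon's bonds:
C1: 1C, 3H → 0 − 3 = -3
C2: 2C, 2H → 0 − 2 = -2
C3: 2C, 2H → 0 − 2 = -2
C4: 1C, 2H, 1N → 0 − 2 + 1 = -1
The most reduced carbon is C1 at -3.

C1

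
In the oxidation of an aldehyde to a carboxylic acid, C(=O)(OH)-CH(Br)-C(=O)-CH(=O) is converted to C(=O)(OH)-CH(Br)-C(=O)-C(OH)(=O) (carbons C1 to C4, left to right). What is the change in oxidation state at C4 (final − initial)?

Before: C4 has 1 bond to C, 1 bond to H, 2 bonds to O → oxidation state +1.
After: C4 has 1 bond to C, 3 bonds to O → oxidation state +3.
Δ = +3 − (+1) = +2, so this is an oxidation at C4.

+2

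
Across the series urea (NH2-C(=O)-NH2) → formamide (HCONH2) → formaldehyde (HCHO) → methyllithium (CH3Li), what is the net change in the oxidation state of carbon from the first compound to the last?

-8

Carbon oxidation states along the series — urea: +4, formamide: +2, formaldehyde: 0, methyllithium: -4.
Net change = -4 − (+4) = -8.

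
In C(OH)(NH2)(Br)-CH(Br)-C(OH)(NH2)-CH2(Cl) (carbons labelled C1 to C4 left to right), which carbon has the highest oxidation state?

C1

Tallying each carbon's bonds:
C1: 1C, 1O, 1N, 1Br → 0 + 1 + 1 + 1 = +3
C2: 2C, 1H, 1Br → 0 − 1 + 1 = 0
C3: 2C, 1O, 1N → 0 + 1 + 1 = +2
C4: 1C, 2H, 1Cl → 0 − 2 + 1 = -1
The most oxidised carbon is C1 at +3.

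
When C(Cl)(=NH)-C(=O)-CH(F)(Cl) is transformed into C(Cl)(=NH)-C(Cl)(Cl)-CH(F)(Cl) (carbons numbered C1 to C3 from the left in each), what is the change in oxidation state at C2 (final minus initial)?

Before: C2 has 2 bonds to C, 2 bonds to O → oxidation state +2.
After: C2 has 2 bonds to C, 2 bonds to Cl → oxidation state +2.
Δ = +2 − (+2) = 0, so no net redox change at C2.

0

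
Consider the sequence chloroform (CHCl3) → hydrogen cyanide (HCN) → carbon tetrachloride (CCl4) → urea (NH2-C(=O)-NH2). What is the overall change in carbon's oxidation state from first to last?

Carbon oxidation states along the series — chloroform: +2, hydrogen cyanide: +2, carbon tetrachloride: +4, urea: +4.
Net change = +4 − (+2) = +2.

+2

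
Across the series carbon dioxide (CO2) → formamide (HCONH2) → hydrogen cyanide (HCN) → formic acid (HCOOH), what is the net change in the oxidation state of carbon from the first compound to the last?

-2

Carbon oxidation states along the series — carbon dioxide: +4, formamide: +2, hydrogen cyanide: +2, formic acid: +2.
Net change = +2 − (+4) = -2.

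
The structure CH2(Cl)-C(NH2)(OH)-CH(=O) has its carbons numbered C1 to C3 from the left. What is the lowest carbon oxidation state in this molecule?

Tallying each carbon's bonds:
C1: 1C, 2H, 1Cl → 0 − 2 + 1 = -1
C2: 2C, 1O, 1N → 0 + 1 + 1 = +2
C3: 1C, 1H, 2O → 0 − 1 + 2 = +1
The lowest value is -1.

-1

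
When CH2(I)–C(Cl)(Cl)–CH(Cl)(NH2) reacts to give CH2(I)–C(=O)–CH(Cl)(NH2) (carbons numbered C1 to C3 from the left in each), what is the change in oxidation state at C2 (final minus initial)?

Before: C2 has 2 bonds to C, 2 bonds to Cl → oxidation state +2.
After: C2 has 2 bonds to C, 2 bonds to O → oxidation state +2.
Δ = +2 − (+2) = 0, so no net redox change at C2.

0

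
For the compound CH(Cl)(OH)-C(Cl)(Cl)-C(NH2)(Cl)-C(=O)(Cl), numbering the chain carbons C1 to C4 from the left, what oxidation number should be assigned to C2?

+2

C2 has one bond to C (0), one bond to C (0), one bond to Cl (+1), one bond to Cl (+1).
Oxidation state = 0 + 0 + 1 + 1 = +2.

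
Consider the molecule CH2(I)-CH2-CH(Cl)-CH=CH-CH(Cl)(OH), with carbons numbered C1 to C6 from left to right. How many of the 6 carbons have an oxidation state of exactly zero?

1

Count +1 for every bond to an atom more electronegative than carbon and −1 for every bond to one less electronegative; C–C bonds are 0. Tallying each carbon:
C1: 1C, 2H, 1I → 0 − 2 + 1 = -1
C2: 2C, 2H → 0 − 2 = -2
C3: 2C, 1H, 1Cl → 0 − 1 + 1 = 0
C4: 3C, 1H → 0 − 1 = -1
C5: 3C, 1H → 0 − 1 = -1
C6: 1C, 1H, 1O, 1Cl → 0 − 1 + 1 + 1 = +1
1 carbon (C3) meets the condition.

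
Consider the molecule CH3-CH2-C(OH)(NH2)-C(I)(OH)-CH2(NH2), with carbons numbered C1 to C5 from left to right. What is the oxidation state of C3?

+2

Count +1 for every bond to an atom more electronegative than carbon and −1 for every bond to one less electronegative; C–C bonds are 0.
C3 has one bond to C (0), one bond to C (0), one bond to O (+1), one bond to N (+1).
Oxidation state = 0 + 0 + 1 + 1 = +2.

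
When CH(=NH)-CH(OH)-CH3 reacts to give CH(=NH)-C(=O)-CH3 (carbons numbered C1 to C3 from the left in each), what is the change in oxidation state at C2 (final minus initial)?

Before: C2 has 2 bonds to C, 1 bond to H, 1 bond to O → oxidation state 0.
After: C2 has 2 bonds to C, 2 bonds to O → oxidation state +2.
Δ = +2 − (0) = +2, so this is an oxidation at C2.

+2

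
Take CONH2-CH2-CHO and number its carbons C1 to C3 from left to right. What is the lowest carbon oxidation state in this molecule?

-2

Tallying each carbon's bonds:
C1: 1C, 2O, 1N → 0 + 2 + 1 = +3
C2: 2C, 2H → 0 − 2 = -2
C3: 1C, 1H, 2O → 0 − 1 + 2 = +1
The lowest value is -2.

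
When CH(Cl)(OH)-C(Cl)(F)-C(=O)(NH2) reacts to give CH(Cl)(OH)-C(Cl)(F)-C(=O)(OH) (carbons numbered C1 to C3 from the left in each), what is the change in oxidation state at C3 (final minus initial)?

Before: C3 has 1 bond to C, 2 bonds to O, 1 bond to N → oxidation state +3.
After: C3 has 1 bond to C, 3 bonds to O → oxidation state +3.
Δ = +3 − (+3) = 0, so no net redox change at C3.

0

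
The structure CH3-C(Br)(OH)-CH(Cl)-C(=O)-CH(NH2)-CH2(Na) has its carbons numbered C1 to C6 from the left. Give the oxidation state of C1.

C1 has one bond to C (0), one bond to H (-1), one bond to H (-1), one bond to H (-1).
Oxidation state = 0 − 1 − 1 − 1 = -3.

-3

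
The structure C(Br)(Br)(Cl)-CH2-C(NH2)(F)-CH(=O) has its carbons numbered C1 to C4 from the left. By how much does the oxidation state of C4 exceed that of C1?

-2

C4: 1C, 1H, 2O → 0 − 1 + 2 = +1
C1: 1C, 1Cl, 2Br → 0 + 1 + 2 = +3
Difference: +1 − (+3) = -2.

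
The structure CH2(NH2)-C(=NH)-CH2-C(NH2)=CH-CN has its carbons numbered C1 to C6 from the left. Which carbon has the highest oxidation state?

Count +1 for every bond to an atom more electronegative than carbon and −1 for every bond to one less electronegative; C–C bonds are 0. Tallying each carbon:
C1: 1C, 2H, 1N → 0 − 2 + 1 = -1
C2: 2C, 2N → 0 + 2 = +2
C3: 2C, 2H → 0 − 2 = -2
C4: 3C, 1N → 0 + 1 = +1
C5: 3C, 1H → 0 − 1 = -1
C6: 1C, 3N → 0 + 3 = +3
The most oxidised carbon is C6 at +3.

C6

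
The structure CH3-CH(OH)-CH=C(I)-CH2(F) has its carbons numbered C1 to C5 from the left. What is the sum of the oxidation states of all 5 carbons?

-4

Tallying each carbon's bonds:
C1: 1C, 3H → 0 − 3 = -3
C2: 2C, 1H, 1O → 0 − 1 + 1 = 0
C3: 3C, 1H → 0 − 1 = -1
C4: 3C, 1I → 0 + 1 = +1
C5: 1C, 2H, 1F → 0 − 2 + 1 = -1
Sum = -3 + 0 − 1 + 1 − 1 = -4.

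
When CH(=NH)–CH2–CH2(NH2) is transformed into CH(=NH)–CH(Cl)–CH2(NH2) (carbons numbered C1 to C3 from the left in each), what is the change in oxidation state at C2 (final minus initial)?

+2

Before: C2 has 2 bonds to C, 2 bonds to H → oxidation state -2.
After: C2 has 2 bonds to C, 1 bond to H, 1 bond to Cl → oxidation state 0.
Δ = 0 − (-2) = +2, so this is an oxidation at C2.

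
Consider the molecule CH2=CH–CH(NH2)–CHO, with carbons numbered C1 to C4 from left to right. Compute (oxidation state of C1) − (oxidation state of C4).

-3

C1: 2C, 2H → 0 − 2 = -2
C4: 1C, 1H, 2O → 0 − 1 + 2 = +1
Difference: -2 − (+1) = -3.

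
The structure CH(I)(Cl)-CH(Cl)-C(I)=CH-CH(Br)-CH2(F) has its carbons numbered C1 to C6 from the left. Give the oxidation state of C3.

+1

Bonds to more-electronegative neighbours contribute +1 each, bonds to H or metals contribute −1 each, and C–C bonds contribute 0.
C3 has one bond to C (0), a double bond to C (2×0 = 0), one bond to I (+1).
Oxidation state = 0 + 0 + 1 = +1.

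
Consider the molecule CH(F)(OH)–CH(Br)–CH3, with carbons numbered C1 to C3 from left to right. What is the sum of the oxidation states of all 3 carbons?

Tallying each carbon's bonds:
C1: 1C, 1H, 1O, 1F → 0 − 1 + 1 + 1 = +1
C2: 2C, 1H, 1Br → 0 − 1 + 1 = 0
C3: 1C, 3H → 0 − 3 = -3
Sum = +1 + 0 − 3 = -2.

-2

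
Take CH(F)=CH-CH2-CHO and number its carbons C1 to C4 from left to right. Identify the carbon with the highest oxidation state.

C4

Tallying each carbon's bonds:
C1: 2C, 1H, 1F → 0 − 1 + 1 = 0
C2: 3C, 1H → 0 − 1 = -1
C3: 2C, 2H → 0 − 2 = -2
C4: 1C, 1H, 2O → 0 − 1 + 2 = +1
The most oxidised carbon is C4 at +1.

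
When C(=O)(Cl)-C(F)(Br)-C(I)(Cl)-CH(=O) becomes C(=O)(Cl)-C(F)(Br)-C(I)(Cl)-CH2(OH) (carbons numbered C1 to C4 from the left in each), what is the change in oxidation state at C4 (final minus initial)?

Before: C4 has 1 bond to C, 1 bond to H, 2 bonds to O → oxidation state +1.
After: C4 has 1 bond to C, 2 bonds to H, 1 bond to O → oxidation state -1.
Δ = -1 − (+1) = -2, so this is a reduction at C4.

-2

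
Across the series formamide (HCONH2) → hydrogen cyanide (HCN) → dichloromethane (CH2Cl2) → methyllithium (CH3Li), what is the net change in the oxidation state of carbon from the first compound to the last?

Carbon oxidation states along the series — formamide: +2, hydrogen cyanide: +2, dichloromethane: 0, methyllithium: -4.
Net change = -4 − (+2) = -6.

-6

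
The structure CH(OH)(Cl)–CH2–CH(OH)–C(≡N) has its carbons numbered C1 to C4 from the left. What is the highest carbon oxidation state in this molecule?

+3

Tallying each carbon's bonds:
C1: 1C, 1H, 1O, 1Cl → 0 − 1 + 1 + 1 = +1
C2: 2C, 2H → 0 − 2 = -2
C3: 2C, 1H, 1O → 0 − 1 + 1 = 0
C4: 1C, 3N → 0 + 3 = +3
The highest value is +3.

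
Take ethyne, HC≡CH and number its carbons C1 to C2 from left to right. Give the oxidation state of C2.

-1

Each bond to a more electronegative atom (O, N, halogen) counts +1, each bond to a less electronegative atom (H, metal, B, Si) counts −1, and each C–C bond counts 0.
C2 has one bond to H (-1), a triple bond to C (3×0 = 0).
Oxidation state = -1 + 0 = -1.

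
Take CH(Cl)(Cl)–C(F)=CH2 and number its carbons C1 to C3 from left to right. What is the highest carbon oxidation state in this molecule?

+1

Count +1 for every bond to an atom more electronegative than carbon and −1 for every bond to one less electronegative; C–C bonds are 0. Tallying each carbon:
C1: 1C, 1H, 2Cl → 0 − 1 + 2 = +1
C2: 3C, 1F → 0 + 1 = +1
C3: 2C, 2H → 0 − 2 = -2
The highest value is +1.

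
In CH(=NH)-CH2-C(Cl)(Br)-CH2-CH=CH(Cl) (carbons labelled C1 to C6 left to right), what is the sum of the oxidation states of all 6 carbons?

-2

Tallying each carbon's bonds:
C1: 1C, 1H, 2N → 0 − 1 + 2 = +1
C2: 2C, 2H → 0 − 2 = -2
C3: 2C, 1Cl, 1Br → 0 + 1 + 1 = +2
C4: 2C, 2H → 0 − 2 = -2
C5: 3C, 1H → 0 − 1 = -1
C6: 2C, 1H, 1Cl → 0 − 1 + 1 = 0
Sum = +1 − 2 + 2 − 2 − 1 + 0 = -2.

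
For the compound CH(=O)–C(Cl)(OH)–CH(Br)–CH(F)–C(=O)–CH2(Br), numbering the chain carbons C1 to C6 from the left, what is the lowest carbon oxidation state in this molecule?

Tallying each carbon's bonds:
C1: 1C, 1H, 2O → 0 − 1 + 2 = +1
C2: 2C, 1O, 1Cl → 0 + 1 + 1 = +2
C3: 2C, 1H, 1Br → 0 − 1 + 1 = 0
C4: 2C, 1H, 1F → 0 − 1 + 1 = 0
C5: 2C, 2O → 0 + 2 = +2
C6: 1C, 2H, 1Br → 0 − 2 + 1 = -1
The lowest value is -1.

-1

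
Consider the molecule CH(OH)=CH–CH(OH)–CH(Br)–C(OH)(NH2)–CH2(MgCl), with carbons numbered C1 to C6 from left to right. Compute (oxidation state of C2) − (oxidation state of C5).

C2: 3C, 1H → 0 − 1 = -1
C5: 2C, 1O, 1N → 0 + 1 + 1 = +2
Difference: -1 − (+2) = -3.

-3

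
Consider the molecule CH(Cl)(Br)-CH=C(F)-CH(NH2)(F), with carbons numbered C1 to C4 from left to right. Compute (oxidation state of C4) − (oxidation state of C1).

C4: 1C, 1H, 1N, 1F → 0 − 1 + 1 + 1 = +1
C1: 1C, 1H, 1Cl, 1Br → 0 − 1 + 1 + 1 = +1
Difference: +1 − (+1) = 0.

0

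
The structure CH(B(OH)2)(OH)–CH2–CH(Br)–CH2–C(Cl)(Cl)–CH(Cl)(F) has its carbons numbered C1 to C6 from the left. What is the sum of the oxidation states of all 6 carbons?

Each bond to a more electronegative atom (O, N, halogen) counts +1, each bond to a less electronegative atom (H, metal, B, Si) counts −1, and each C–C bond counts 0. Tallying each carbon:
C1: 1C, 1H, 1O, 1B → 0 − 1 + 1 − 1 = -1
C2: 2C, 2H → 0 − 2 = -2
C3: 2C, 1H, 1Br → 0 − 1 + 1 = 0
C4: 2C, 2H → 0 − 2 = -2
C5: 2C, 2Cl → 0 + 2 = +2
C6: 1C, 1H, 1F, 1Cl → 0 − 1 + 1 + 1 = +1
Sum = -1 − 2 + 0 − 2 + 2 + 1 = -2.

-2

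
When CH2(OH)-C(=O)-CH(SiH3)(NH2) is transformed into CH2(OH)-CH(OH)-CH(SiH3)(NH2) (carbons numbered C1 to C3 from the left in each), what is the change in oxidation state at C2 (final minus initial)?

-2

Before: C2 has 2 bonds to C, 2 bonds to O → oxidation state +2.
After: C2 has 2 bonds to C, 1 bond to H, 1 bond to O → oxidation state 0.
Δ = 0 − (+2) = -2, so this is a reduction at C2.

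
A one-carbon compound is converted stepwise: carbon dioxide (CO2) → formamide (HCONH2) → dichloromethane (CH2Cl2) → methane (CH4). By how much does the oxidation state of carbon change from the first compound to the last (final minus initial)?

-8

Carbon oxidation states along the series — carbon dioxide: +4, formamide: +2, dichloromethane: 0, methane: -4.
Net change = -4 − (+4) = -8.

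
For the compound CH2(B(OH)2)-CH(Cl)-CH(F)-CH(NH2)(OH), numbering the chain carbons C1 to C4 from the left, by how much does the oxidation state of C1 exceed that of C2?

C1: 1C, 2H, 1B → 0 − 2 − 1 = -3
C2: 2C, 1H, 1Cl → 0 − 1 + 1 = 0
Difference: -3 − (0) = -3.

-3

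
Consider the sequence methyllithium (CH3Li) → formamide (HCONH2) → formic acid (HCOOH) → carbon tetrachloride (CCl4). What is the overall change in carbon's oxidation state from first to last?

Carbon oxidation states along the series — methyllithium: -4, formamide: +2, formic acid: +2, carbon tetrachloride: +4.
Net change = +4 − (-4) = +8.

+8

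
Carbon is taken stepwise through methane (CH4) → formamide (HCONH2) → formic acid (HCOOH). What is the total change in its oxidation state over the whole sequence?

Carbon oxidation states along the series — methane: -4, formamide: +2, formic acid: +2.
Net change = +2 − (-4) = +6.

+6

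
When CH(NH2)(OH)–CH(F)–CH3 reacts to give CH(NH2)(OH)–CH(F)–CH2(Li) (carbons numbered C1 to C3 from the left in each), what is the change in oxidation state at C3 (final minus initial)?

Before: C3 has 1 bond to C, 3 bonds to H → oxidation state -3.
After: C3 has 1 bond to C, 2 bonds to H, 1 bond to Li → oxidation state -3.
Δ = -3 − (-3) = 0, so no net redox change at C3.

0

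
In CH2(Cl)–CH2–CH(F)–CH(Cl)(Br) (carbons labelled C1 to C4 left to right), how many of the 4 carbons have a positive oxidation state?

1

Bonds to more-electronegative neighbours contribute +1 each, bonds to H or metals contribute −1 each, and C–C bonds contribute 0. Tallying each carbon:
C1: 1C, 2H, 1Cl → 0 − 2 + 1 = -1
C2: 2C, 2H → 0 − 2 = -2
C3: 2C, 1H, 1F → 0 − 1 + 1 = 0
C4: 1C, 1H, 1Cl, 1Br → 0 − 1 + 1 + 1 = +1
1 carbon (C4) meets the condition.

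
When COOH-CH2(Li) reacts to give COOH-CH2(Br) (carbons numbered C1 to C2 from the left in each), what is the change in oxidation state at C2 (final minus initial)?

+2

Before: C2 has 1 bond to C, 2 bonds to H, 1 bond to Li → oxidation state -3.
After: C2 has 1 bond to C, 2 bonds to H, 1 bond to Br → oxidation state -1.
Δ = -1 − (-3) = +2, so this is an oxidation at C2.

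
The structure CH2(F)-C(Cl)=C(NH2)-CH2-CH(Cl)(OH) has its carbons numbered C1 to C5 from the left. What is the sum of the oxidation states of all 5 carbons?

Tallying each carbon's bonds:
C1: 1C, 2H, 1F → 0 − 2 + 1 = -1
C2: 3C, 1Cl → 0 + 1 = +1
C3: 3C, 1N → 0 + 1 = +1
C4: 2C, 2H → 0 − 2 = -2
C5: 1C, 1H, 1O, 1Cl → 0 − 1 + 1 + 1 = +1
Sum = -1 + 1 + 1 − 2 + 1 = 0.

0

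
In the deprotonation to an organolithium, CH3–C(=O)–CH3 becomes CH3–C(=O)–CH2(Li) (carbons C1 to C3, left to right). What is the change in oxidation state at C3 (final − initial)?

0

Before: C3 has 1 bond to C, 3 bonds to H → oxidation state -3.
After: C3 has 1 bond to C, 2 bonds to H, 1 bond to Li → oxidation state -3.
Δ = -3 − (-3) = 0, so no net redox change at C3.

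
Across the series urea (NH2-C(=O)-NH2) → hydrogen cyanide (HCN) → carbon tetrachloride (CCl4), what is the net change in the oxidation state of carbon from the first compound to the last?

Carbon oxidation states along the series — urea: +4, hydrogen cyanide: +2, carbon tetrachloride: +4.
Net change = +4 − (+4) = 0.

0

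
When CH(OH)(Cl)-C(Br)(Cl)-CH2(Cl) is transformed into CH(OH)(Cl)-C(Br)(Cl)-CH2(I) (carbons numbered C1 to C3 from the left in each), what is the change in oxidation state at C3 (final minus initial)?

0

Before: C3 has 1 bond to C, 2 bonds to H, 1 bond to Cl → oxidation state -1.
After: C3 has 1 bond to C, 2 bonds to H, 1 bond to I → oxidation state -1.
Δ = -1 − (-1) = 0, so no net redox change at C3.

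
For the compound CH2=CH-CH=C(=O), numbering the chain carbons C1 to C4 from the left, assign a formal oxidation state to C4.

+2

C4 has a double bond to C (2×0 = 0), a double bond to O (2×+1 = +2).
Oxidation state = 0 + 2 = +2.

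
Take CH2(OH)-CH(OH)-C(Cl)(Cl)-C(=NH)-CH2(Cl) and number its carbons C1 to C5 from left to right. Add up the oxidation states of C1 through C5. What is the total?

Each bond to a more electronegative atom (O, N, halogen) counts +1, each bond to a less electronegative atom (H, metal, B, Si) counts −1, and each C–C bond counts 0. Tallying each carbon:
C1: 1C, 2H, 1O → 0 − 2 + 1 = -1
C2: 2C, 1H, 1O → 0 − 1 + 1 = 0
C3: 2C, 2Cl → 0 + 2 = +2
C4: 2C, 2N → 0 + 2 = +2
C5: 1C, 2H, 1Cl → 0 − 2 + 1 = -1
Sum = -1 + 0 + 2 + 2 − 1 = +2.

+2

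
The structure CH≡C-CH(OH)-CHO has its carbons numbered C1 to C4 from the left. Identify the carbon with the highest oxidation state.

C4

Tallying each carbon's bonds:
C1: 3C, 1H → 0 − 1 = -1
C2: 4C → 0 = 0
C3: 2C, 1H, 1O → 0 − 1 + 1 = 0
C4: 1C, 1H, 2O → 0 − 1 + 2 = +1
The most oxidised carbon is C4 at +1.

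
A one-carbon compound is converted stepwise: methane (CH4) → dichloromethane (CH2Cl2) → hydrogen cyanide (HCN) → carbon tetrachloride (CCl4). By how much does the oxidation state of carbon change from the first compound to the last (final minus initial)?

+8

Carbon oxidation states along the series — methane: -4, dichloromethane: 0, hydrogen cyanide: +2, carbon tetrachloride: +4.
Net change = +4 − (-4) = +8.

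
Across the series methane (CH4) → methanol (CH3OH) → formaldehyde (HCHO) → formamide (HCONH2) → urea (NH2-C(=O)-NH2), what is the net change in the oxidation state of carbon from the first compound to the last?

Carbon oxidation states along the series — methane: -4, methanol: -2, formaldehyde: 0, formamide: +2, urea: +4.
Net change = +4 − (-4) = +8.

+8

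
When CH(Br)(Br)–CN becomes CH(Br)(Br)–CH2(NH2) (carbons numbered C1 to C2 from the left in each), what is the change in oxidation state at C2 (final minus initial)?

Before: C2 has 1 bond to C, 3 bonds to N → oxidation state +3.
After: C2 has 1 bond to C, 2 bonds to H, 1 bond to N → oxidation state -1.
Δ = -1 − (+3) = -4, so this is a reduction at C2.

-4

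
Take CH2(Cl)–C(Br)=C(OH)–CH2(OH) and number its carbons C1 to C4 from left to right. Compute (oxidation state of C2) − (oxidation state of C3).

0

C2: 3C, 1Br → 0 + 1 = +1
C3: 3C, 1O → 0 + 1 = +1
Difference: +1 − (+1) = 0.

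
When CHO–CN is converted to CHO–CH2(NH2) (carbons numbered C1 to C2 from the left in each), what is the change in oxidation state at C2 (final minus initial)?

-4

Before: C2 has 1 bond to C, 3 bonds to N → oxidation state +3.
After: C2 has 1 bond to C, 2 bonds to H, 1 bond to N → oxidation state -1.
Δ = -1 − (+3) = -4, so this is a reduction at C2.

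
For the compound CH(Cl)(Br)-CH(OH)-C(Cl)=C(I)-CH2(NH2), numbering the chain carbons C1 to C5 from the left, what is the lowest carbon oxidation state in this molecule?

-1

Tallying each carbon's bonds:
C1: 1C, 1H, 1Cl, 1Br → 0 − 1 + 1 + 1 = +1
C2: 2C, 1H, 1O → 0 − 1 + 1 = 0
C3: 3C, 1Cl → 0 + 1 = +1
C4: 3C, 1I → 0 + 1 = +1
C5: 1C, 2H, 1N → 0 − 2 + 1 = -1
The lowest value is -1.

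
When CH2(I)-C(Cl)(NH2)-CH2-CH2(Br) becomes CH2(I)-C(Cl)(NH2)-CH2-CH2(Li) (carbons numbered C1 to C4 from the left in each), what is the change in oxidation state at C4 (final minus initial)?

-2

Before: C4 has 1 bond to C, 2 bonds to H, 1 bond to Br → oxidation state -1.
After: C4 has 1 bond to C, 2 bonds to H, 1 bond to Li → oxidation state -3.
Δ = -3 − (-1) = -2, so this is a reduction at C4.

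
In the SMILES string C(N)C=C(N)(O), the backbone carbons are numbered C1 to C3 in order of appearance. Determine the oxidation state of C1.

Bonds to more-electronegative neighbours contribute +1 each, bonds to H or metals contribute −1 each, and C–C bonds contribute 0.
C1 has one bond to C (0), one bond to H (-1), one bond to H (-1), one bond to N (+1).
Oxidation state = 0 − 1 − 1 + 1 = -1.

-1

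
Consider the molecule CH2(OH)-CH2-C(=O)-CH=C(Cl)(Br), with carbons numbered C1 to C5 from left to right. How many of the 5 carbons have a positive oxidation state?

Assign +1 per bond to O/N/halogen, −1 per bond to H or an electropositive element, and 0 per bond to carbon. Tallying each carbon:
C1: 1C, 2H, 1O → 0 − 2 + 1 = -1
C2: 2C, 2H → 0 − 2 = -2
C3: 2C, 2O → 0 + 2 = +2
C4: 3C, 1H → 0 − 1 = -1
C5: 2C, 1Cl, 1Br → 0 + 1 + 1 = +2
2 carbons (C3, C5) meet the condition.

2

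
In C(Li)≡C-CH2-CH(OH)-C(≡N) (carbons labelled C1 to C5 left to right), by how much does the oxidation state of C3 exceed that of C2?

-2

C3: 2C, 2H → 0 − 2 = -2
C2: 4C → 0 = 0
Difference: -2 − (0) = -2.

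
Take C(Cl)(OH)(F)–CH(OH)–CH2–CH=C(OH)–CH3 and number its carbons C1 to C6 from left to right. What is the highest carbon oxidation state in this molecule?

+3

Tallying each carbon's bonds:
C1: 1C, 1O, 1F, 1Cl → 0 + 1 + 1 + 1 = +3
C2: 2C, 1H, 1O → 0 − 1 + 1 = 0
C3: 2C, 2H → 0 − 2 = -2
C4: 3C, 1H → 0 − 1 = -1
C5: 3C, 1O → 0 + 1 = +1
C6: 1C, 3H → 0 − 3 = -3
The highest value is +3.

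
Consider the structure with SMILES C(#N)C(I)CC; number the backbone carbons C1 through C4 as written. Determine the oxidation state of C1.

+3

C1 has one bond to C (0), a triple bond to N (3×+1 = +3).
Oxidation state = 0 + 3 = +3.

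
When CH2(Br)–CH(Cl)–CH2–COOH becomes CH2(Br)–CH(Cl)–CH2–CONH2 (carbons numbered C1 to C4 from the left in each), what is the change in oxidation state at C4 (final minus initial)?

Before: C4 has 1 bond to C, 3 bonds to O → oxidation state +3.
After: C4 has 1 bond to C, 2 bonds to O, 1 bond to N → oxidation state +3.
Δ = +3 − (+3) = 0, so no net redox change at C4.

0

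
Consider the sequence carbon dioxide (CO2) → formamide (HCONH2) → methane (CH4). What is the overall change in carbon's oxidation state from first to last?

Carbon oxidation states along the series — carbon dioxide: +4, formamide: +2, methane: -4.
Net change = -4 − (+4) = -8.

-8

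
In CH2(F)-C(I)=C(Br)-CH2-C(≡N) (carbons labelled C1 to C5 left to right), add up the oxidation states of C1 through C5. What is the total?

+2

Bonds to more-electronegative neighbours contribute +1 each, bonds to H or metals contribute −1 each, and C–C bonds contribute 0. Tallying each carbon:
C1: 1C, 2H, 1F → 0 − 2 + 1 = -1
C2: 3C, 1I → 0 + 1 = +1
C3: 3C, 1Br → 0 + 1 = +1
C4: 2C, 2H → 0 − 2 = -2
C5: 1C, 3N → 0 + 3 = +3
Sum = -1 + 1 + 1 − 2 + 3 = +2.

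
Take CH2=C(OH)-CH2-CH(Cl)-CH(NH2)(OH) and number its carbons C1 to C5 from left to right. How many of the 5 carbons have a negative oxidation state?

Count +1 for every bond to an atom more electronegative than carbon and −1 for every bond to one less electronegative; C–C bonds are 0. Tallying each carbon:
C1: 2C, 2H → 0 − 2 = -2
C2: 3C, 1O → 0 + 1 = +1
C3: 2C, 2H → 0 − 2 = -2
C4: 2C, 1H, 1Cl → 0 − 1 + 1 = 0
C5: 1C, 1H, 1O, 1N → 0 − 1 + 1 + 1 = +1
2 carbons (C1, C3) meet the condition.

2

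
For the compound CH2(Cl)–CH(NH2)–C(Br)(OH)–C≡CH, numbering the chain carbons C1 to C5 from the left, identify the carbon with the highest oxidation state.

C3

Assign +1 per bond to O/N/halogen, −1 per bond to H or an electropositive element, and 0 per bond to carbon. Tallying each carbon:
C1: 1C, 2H, 1Cl → 0 − 2 + 1 = -1
C2: 2C, 1H, 1N → 0 − 1 + 1 = 0
C3: 2C, 1O, 1Br → 0 + 1 + 1 = +2
C4: 4C → 0 = 0
C5: 3C, 1H → 0 − 1 = -1
The most oxidised carbon is C3 at +2.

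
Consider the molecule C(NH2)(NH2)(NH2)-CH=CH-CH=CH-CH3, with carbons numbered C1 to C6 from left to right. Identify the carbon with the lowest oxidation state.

Tallying each carbon's bonds:
C1: 1C, 3N → 0 + 3 = +3
C2: 3C, 1H → 0 − 1 = -1
C3: 3C, 1H → 0 − 1 = -1
C4: 3C, 1H → 0 − 1 = -1
C5: 3C, 1H → 0 − 1 = -1
C6: 1C, 3H → 0 − 3 = -3
The most reduced carbon is C6 at -3.

C6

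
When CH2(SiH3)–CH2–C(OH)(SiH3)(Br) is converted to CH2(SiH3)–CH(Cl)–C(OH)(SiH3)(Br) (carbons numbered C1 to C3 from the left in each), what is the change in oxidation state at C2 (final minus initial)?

Before: C2 has 2 bonds to C, 2 bonds to H → oxidation state -2.
After: C2 has 2 bonds to C, 1 bond to H, 1 bond to Cl → oxidation state 0.
Δ = 0 − (-2) = +2, so this is an oxidation at C2.

+2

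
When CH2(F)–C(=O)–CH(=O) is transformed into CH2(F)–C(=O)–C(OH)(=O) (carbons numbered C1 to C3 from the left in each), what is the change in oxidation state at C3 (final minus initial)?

+2

Before: C3 has 1 bond to C, 1 bond to H, 2 bonds to O → oxidation state +1.
After: C3 has 1 bond to C, 3 bonds to O → oxidation state +3.
Δ = +3 − (+1) = +2, so this is an oxidation at C3.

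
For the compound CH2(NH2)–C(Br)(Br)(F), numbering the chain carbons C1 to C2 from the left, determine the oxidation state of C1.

Each bond to a more electronegative atom (O, N, halogen) counts +1, each bond to a less electronegative atom (H, metal, B, Si) counts −1, and each C–C bond counts 0.
C1 has one bond to C (0), one bond to H (-1), one bond to H (-1), one bond to N (+1).
Oxidation state = 0 − 1 − 1 + 1 = -1.

-1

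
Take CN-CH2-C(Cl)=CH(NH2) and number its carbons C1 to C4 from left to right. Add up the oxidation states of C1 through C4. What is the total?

+2

Count +1 for every bond to an atom more electronegative than carbon and −1 for every bond to one less electronegative; C–C bonds are 0. Tallying each carbon:
C1: 1C, 3N → 0 + 3 = +3
C2: 2C, 2H → 0 − 2 = -2
C3: 3C, 1Cl → 0 + 1 = +1
C4: 2C, 1H, 1N → 0 − 1 + 1 = 0
Sum = +3 − 2 + 1 + 0 = +2.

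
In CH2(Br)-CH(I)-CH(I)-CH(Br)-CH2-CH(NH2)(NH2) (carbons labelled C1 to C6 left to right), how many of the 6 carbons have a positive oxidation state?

Bonds to more-electronegative neighbours contribute +1 each, bonds to H or metals contribute −1 each, and C–C bonds contribute 0. Tallying each carbon:
C1: 1C, 2H, 1Br → 0 − 2 + 1 = -1
C2: 2C, 1H, 1I → 0 − 1 + 1 = 0
C3: 2C, 1H, 1I → 0 − 1 + 1 = 0
C4: 2C, 1H, 1Br → 0 − 1 + 1 = 0
C5: 2C, 2H → 0 − 2 = -2
C6: 1C, 1H, 2N → 0 − 1 + 2 = +1
1 carbon (C6) meets the condition.

1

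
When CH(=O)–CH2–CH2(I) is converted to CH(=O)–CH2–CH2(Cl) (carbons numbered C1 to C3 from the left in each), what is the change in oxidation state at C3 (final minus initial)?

0

Before: C3 has 1 bond to C, 2 bonds to H, 1 bond to I → oxidation state -1.
After: C3 has 1 bond to C, 2 bonds to H, 1 bond to Cl → oxidation state -1.
Δ = -1 − (-1) = 0, so no net redox change at C3.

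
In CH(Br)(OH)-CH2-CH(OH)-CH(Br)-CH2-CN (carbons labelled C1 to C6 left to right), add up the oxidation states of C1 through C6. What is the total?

Tallying each carbon's bonds:
C1: 1C, 1H, 1O, 1Br → 0 − 1 + 1 + 1 = +1
C2: 2C, 2H → 0 − 2 = -2
C3: 2C, 1H, 1O → 0 − 1 + 1 = 0
C4: 2C, 1H, 1Br → 0 − 1 + 1 = 0
C5: 2C, 2H → 0 − 2 = -2
C6: 1C, 3N → 0 + 3 = +3
Sum = +1 − 2 + 0 + 0 − 2 + 3 = 0.

0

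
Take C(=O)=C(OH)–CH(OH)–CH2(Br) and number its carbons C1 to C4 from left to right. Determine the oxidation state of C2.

+1

Count +1 for every bond to an atom more electronegative than carbon and −1 for every bond to one less electronegative; C–C bonds are 0.
C2 has a double bond to C (2×0 = 0), one bond to C (0), one bond to O (+1).
Oxidation state = 0 + 0 + 1 = +1.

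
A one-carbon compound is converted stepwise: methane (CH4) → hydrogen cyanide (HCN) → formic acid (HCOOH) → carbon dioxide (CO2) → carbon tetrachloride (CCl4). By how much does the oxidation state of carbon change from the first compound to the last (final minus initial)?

+8

Carbon oxidation states along the series — methane: -4, hydrogen cyanide: +2, formic acid: +2, carbon dioxide: +4, carbon tetrachloride: +4.
Net change = +4 − (-4) = +8.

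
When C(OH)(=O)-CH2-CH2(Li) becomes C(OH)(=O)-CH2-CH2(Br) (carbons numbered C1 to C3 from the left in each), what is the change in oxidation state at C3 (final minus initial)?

+2

Before: C3 has 1 bond to C, 2 bonds to H, 1 bond to Li → oxidation state -3.
After: C3 has 1 bond to C, 2 bonds to H, 1 bond to Br → oxidation state -1.
Δ = -1 − (-3) = +2, so this is an oxidation at C3.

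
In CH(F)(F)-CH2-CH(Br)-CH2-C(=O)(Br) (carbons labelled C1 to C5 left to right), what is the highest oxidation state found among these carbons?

Tallying each carbon's bonds:
C1: 1C, 1H, 2F → 0 − 1 + 2 = +1
C2: 2C, 2H → 0 − 2 = -2
C3: 2C, 1H, 1Br → 0 − 1 + 1 = 0
C4: 2C, 2H → 0 − 2 = -2
C5: 1C, 2O, 1Br → 0 + 2 + 1 = +3
The highest value is +3.

+3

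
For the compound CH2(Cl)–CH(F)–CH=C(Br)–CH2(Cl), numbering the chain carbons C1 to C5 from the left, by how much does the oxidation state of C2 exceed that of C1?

+1

C2: 2C, 1H, 1F → 0 − 1 + 1 = 0
C1: 1C, 2H, 1Cl → 0 − 2 + 1 = -1
Difference: 0 − (-1) = +1.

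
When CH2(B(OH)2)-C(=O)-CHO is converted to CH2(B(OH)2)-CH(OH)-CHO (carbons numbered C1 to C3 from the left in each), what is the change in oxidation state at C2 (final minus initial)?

Before: C2 has 2 bonds to C, 2 bonds to O → oxidation state +2.
After: C2 has 2 bonds to C, 1 bond to H, 1 bond to O → oxidation state 0.
Δ = 0 − (+2) = -2, so this is a reduction at C2.

-2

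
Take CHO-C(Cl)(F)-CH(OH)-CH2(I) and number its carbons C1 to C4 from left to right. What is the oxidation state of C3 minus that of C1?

C3: 2C, 1H, 1O → 0 − 1 + 1 = 0
C1: 1C, 1H, 2O → 0 − 1 + 2 = +1
Difference: 0 − (+1) = -1.

-1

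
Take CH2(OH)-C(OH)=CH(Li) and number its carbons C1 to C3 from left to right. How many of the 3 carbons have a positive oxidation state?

Bonds to more-electronegative neighbours contribute +1 each, bonds to H or metals contribute −1 each, and C–C bonds contribute 0. Tallying each carbon:
C1: 1C, 2H, 1O → 0 − 2 + 1 = -1
C2: 3C, 1O → 0 + 1 = +1
C3: 2C, 1H, 1Li → 0 − 1 − 1 = -2
1 carbon (C2) meets the condition.

1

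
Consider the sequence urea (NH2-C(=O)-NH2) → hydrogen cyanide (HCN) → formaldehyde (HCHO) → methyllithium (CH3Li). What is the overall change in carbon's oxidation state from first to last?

Carbon oxidation states along the series — urea: +4, hydrogen cyanide: +2, formaldehyde: 0, methyllithium: -4.
Net change = -4 − (+4) = -8.

-8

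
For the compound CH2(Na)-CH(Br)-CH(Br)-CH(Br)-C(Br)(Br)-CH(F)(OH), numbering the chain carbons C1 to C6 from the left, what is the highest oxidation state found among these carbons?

Count +1 for every bond to an atom more electronegative than carbon and −1 for every bond to one less electronegative; C–C bonds are 0. Tallying each carbon:
C1: 1C, 2H, 1Na → 0 − 2 − 1 = -3
C2: 2C, 1H, 1Br → 0 − 1 + 1 = 0
C3: 2C, 1H, 1Br → 0 − 1 + 1 = 0
C4: 2C, 1H, 1Br → 0 − 1 + 1 = 0
C5: 2C, 2Br → 0 + 2 = +2
C6: 1C, 1H, 1O, 1F → 0 − 1 + 1 + 1 = +1
The highest value is +2.

+2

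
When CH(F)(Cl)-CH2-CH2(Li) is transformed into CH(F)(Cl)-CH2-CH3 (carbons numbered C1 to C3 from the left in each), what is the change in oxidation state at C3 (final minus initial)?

Before: C3 has 1 bond to C, 2 bonds to H, 1 bond to Li → oxidation state -3.
After: C3 has 1 bond to C, 3 bonds to H → oxidation state -3.
Δ = -3 − (-3) = 0, so no net redox change at C3.

0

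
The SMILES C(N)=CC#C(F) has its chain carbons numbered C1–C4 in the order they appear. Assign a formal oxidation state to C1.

0

Count +1 for every bond to an atom more electronegative than carbon and −1 for every bond to one less electronegative; C–C bonds are 0.
C1 has a double bond to C (2×0 = 0), one bond to N (+1), one bond to H (-1).
Oxidation state = 0 + 1 − 1 = 0.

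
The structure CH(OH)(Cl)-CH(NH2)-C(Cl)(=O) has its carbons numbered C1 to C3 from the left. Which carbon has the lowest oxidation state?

Count +1 for every bond to an atom more electronegative than carbon and −1 for every bond to one less electronegative; C–C bonds are 0. Tallying each carbon:
C1: 1C, 1H, 1O, 1Cl → 0 − 1 + 1 + 1 = +1
C2: 2C, 1H, 1N → 0 − 1 + 1 = 0
C3: 1C, 2O, 1Cl → 0 + 2 + 1 = +3
The most reduced carbon is C2 at 0.

C2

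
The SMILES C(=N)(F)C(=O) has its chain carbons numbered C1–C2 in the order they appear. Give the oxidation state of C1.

C1 has one bond to C (0), a double bond to N (2×+1 = +2), one bond to F (+1).
Oxidation state = 0 + 2 + 1 = +3.

+3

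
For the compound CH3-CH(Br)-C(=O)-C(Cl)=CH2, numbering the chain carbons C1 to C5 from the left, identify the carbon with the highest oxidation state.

C3

Count +1 for every bond to an atom more electronegative than carbon and −1 for every bond to one less electronegative; C–C bonds are 0. Tallying each carbon:
C1: 1C, 3H → 0 − 3 = -3
C2: 2C, 1H, 1Br → 0 − 1 + 1 = 0
C3: 2C, 2O → 0 + 2 = +2
C4: 3C, 1Cl → 0 + 1 = +1
C5: 2C, 2H → 0 − 2 = -2
The most oxidised carbon is C3 at +2.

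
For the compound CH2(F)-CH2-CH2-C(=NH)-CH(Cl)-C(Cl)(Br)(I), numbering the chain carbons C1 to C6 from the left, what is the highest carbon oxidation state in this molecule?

+3

Tallying each carbon's bonds:
C1: 1C, 2H, 1F → 0 − 2 + 1 = -1
C2: 2C, 2H → 0 − 2 = -2
C3: 2C, 2H → 0 − 2 = -2
C4: 2C, 2N → 0 + 2 = +2
C5: 2C, 1H, 1Cl → 0 − 1 + 1 = 0
C6: 1C, 1Cl, 1Br, 1I → 0 + 1 + 1 + 1 = +3
The highest value is +3.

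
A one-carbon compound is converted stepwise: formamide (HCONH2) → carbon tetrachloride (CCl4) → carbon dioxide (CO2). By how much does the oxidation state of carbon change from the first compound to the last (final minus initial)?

+2

Carbon oxidation states along the series — formamide: +2, carbon tetrachloride: +4, carbon dioxide: +4.
Net change = +4 − (+2) = +2.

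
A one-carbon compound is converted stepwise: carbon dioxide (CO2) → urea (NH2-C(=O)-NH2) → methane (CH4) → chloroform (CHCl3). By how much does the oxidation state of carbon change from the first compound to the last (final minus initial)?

Carbon oxidation states along the series — carbon dioxide: +4, urea: +4, methane: -4, chloroform: +2.
Net change = +2 − (+4) = -2.

-2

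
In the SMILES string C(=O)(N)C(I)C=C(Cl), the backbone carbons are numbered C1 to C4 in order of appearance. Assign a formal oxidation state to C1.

C1 has one bond to C (0), a double bond to O (2×+1 = +2), one bond to N (+1).
Oxidation state = 0 + 2 + 1 = +3.

+3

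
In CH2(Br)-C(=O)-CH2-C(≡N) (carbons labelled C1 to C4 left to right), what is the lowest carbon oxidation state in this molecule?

Bonds to more-electronegative neighbours contribute +1 each, bonds to H or metals contribute −1 each, and C–C bonds contribute 0. Tallying each carbon:
C1: 1C, 2H, 1Br → 0 − 2 + 1 = -1
C2: 2C, 2O → 0 + 2 = +2
C3: 2C, 2H → 0 − 2 = -2
C4: 1C, 3N → 0 + 3 = +3
The lowest value is -2.

-2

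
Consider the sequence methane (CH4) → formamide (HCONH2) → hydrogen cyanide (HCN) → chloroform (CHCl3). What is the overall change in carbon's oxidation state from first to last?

Carbon oxidation states along the series — methane: -4, formamide: +2, hydrogen cyanide: +2, chloroform: +2.
Net change = +2 − (-4) = +6.

+6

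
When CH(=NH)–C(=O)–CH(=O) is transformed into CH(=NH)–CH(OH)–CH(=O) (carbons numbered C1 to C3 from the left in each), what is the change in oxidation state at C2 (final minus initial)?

Before: C2 has 2 bonds to C, 2 bonds to O → oxidation state +2.
After: C2 has 2 bonds to C, 1 bond to H, 1 bond to O → oxidation state 0.
Δ = 0 − (+2) = -2, so this is a reduction at C2.

-2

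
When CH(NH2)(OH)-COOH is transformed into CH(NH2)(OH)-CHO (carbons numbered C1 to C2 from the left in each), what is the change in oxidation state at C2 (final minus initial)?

Before: C2 has 1 bond to C, 3 bonds to O → oxidation state +3.
After: C2 has 1 bond to C, 1 bond to H, 2 bonds to O → oxidation state +1.
Δ = +1 − (+3) = -2, so this is a reduction at C2.

-2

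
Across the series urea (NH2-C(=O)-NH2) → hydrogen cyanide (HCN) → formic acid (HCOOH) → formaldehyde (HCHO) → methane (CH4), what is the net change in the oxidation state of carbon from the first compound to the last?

Carbon oxidation states along the series — urea: +4, hydrogen cyanide: +2, formic acid: +2, formaldehyde: 0, methane: -4.
Net change = -4 − (+4) = -8.

-8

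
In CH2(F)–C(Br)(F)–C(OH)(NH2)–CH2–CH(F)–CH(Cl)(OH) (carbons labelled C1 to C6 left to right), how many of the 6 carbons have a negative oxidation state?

Count +1 for every bond to an atom more electronegative than carbon and −1 for every bond to one less electronegative; C–C bonds are 0. Tallying each carbon:
C1: 1C, 2H, 1F → 0 − 2 + 1 = -1
C2: 2C, 1F, 1Br → 0 + 1 + 1 = +2
C3: 2C, 1O, 1N → 0 + 1 + 1 = +2
C4: 2C, 2H → 0 − 2 = -2
C5: 2C, 1H, 1F → 0 − 1 + 1 = 0
C6: 1C, 1H, 1O, 1Cl → 0 − 1 + 1 + 1 = +1
2 carbons (C1, C4) meet the condition.

2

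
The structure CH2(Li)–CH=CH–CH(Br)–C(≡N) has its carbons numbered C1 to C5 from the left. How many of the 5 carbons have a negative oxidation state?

Count +1 for every bond to an atom more electronegative than carbon and −1 for every bond to one less electronegative; C–C bonds are 0. Tallying each carbon:
C1: 1C, 2H, 1Li → 0 − 2 − 1 = -3
C2: 3C, 1H → 0 − 1 = -1
C3: 3C, 1H → 0 − 1 = -1
C4: 2C, 1H, 1Br → 0 − 1 + 1 = 0
C5: 1C, 3N → 0 + 3 = +3
3 carbons (C1, C2, C3) meet the condition.

3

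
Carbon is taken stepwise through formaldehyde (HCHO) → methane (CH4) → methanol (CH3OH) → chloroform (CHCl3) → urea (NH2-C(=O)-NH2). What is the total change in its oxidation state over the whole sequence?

Carbon oxidation states along the series — formaldehyde: 0, methane: -4, methanol: -2, chloroform: +2, urea: +4.
Net change = +4 − (0) = +4.

+4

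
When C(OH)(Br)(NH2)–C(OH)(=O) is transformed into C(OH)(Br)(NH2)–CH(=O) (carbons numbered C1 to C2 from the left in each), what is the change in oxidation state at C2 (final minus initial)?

Before: C2 has 1 bond to C, 3 bonds to O → oxidation state +3.
After: C2 has 1 bond to C, 1 bond to H, 2 bonds to O → oxidation state +1.
Δ = +1 − (+3) = -2, so this is a reduction at C2.

-2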